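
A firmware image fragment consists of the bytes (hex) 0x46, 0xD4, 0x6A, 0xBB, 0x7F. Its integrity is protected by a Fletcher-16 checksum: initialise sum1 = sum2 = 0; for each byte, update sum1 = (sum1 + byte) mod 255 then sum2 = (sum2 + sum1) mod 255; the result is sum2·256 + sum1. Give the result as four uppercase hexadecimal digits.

Running sums (mod 255):
  after byte 0 (0x46): sum1=70, sum2=70
  after byte 1 (0xD4): sum1=27, sum2=97
  after byte 2 (0x6A): sum1=133, sum2=230
  after byte 3 (0xBB): sum1=65, sum2=40
  after byte 4 (0x7F): sum1=192, sum2=232
Checksum = sum2·256 + sum1 = 232·256 + 192 = 59584 = 0xE8C0.

E8C0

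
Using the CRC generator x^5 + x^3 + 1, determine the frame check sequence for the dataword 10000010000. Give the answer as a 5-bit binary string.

Append 5 zeros: 1000001000000000. Divide by 101001 (XOR where the leading bit is 1):
  pos 0: 100000 XOR 101001 = 001001
  pos 2: 100110 XOR 101001 = 001111
  pos 4: 111100 XOR 101001 = 010101
  pos 5: 101010 XOR 101001 = 000011
  pos 9: 110000 XOR 101001 = 011001
  pos 10: 110010 XOR 101001 = 011011
Remainder (last 5 bits) = 11011. This is the CRC / FCS.

11011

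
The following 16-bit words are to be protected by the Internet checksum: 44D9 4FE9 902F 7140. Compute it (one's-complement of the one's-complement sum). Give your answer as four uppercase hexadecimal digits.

69CD

One's-complement addition (fold any carry out of bit 15 back into bit 0):
  0x44D9 + 0x4FE9 = 0x094C2
  0x94C2 + 0x902F = 0x124F1 → wrap carry → 0x24F2
  0x24F2 + 0x7140 = 0x09632
One's-complement sum = 0x9632.
Checksum = ~0x9632 & 0xFFFF = 0x69CD.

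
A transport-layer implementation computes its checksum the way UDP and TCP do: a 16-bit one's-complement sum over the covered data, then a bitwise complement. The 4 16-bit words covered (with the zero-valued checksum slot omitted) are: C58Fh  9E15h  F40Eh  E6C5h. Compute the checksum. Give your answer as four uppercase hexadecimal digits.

One's-complement addition (fold any carry out of bit 15 back into bit 0):
  0xC58F + 0x9E15 = 0x163A4 → wrap carry → 0x63A5
  0x63A5 + 0xF40E = 0x157B3 → wrap carry → 0x57B4
  0x57B4 + 0xE6C5 = 0x13E79 → wrap carry → 0x3E7A
One's-complement sum = 0x3E7A.
Checksum = ~0x3E7A & 0xFFFF = 0xC185.

C185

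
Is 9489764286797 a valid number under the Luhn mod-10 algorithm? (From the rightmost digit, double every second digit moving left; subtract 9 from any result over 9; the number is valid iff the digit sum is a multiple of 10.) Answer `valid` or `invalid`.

From the right, keep odd positions and double even positions (subtract 9 from any doubled value over 9):
  doubled (positions 2,4,...): 9 3 4 3 9 8 → sum 36
  kept (positions 1,3,...): 7 7 8 4 7 8 9 → sum 50
Total = 86.
86 mod 10 = 6, so the number is invalid.

invalid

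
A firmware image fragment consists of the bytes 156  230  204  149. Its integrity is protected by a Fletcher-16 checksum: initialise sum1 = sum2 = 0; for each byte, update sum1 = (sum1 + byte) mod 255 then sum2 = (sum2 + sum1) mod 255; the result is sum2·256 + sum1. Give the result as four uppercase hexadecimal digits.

56E5

Running sums (mod 255):
  after byte 0 (156): sum1=156, sum2=156
  after byte 1 (230): sum1=131, sum2=32
  after byte 2 (204): sum1=80, sum2=112
  after byte 3 (149): sum1=229, sum2=86
Checksum = sum2·256 + sum1 = 86·256 + 229 = 22245 = 0x56E5.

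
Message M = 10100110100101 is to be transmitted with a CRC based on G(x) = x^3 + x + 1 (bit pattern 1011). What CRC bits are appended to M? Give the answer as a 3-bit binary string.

Append 3 zeros: 10100110100101000. Divide by 1011 (XOR where the leading bit is 1):
  pos 0: 1010 XOR 1011 = 0001
  pos 3: 1011 XOR 1011 = 0000
  pos 8: 1001 XOR 1011 = 0010
  pos 10: 1001 XOR 1011 = 0010
  pos 12: 1000 XOR 1011 = 0011
Remainder (last 3 bits) = 110. This is the CRC / FCS.

110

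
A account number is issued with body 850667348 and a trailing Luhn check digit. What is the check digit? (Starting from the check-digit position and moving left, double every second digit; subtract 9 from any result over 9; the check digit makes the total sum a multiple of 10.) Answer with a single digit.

Partial digits right→left: 8 4 3 7 6 6 0 5 8
Double every second digit counting from the check-digit position (so the 1st, 3rd, 5th, ... of the partial from the right).
  doubled (with −9 where >9): 7 6 3 0 7 → sum 23
  kept as-is: 4 7 6 5 → sum 22
Total = 23 + 22 = 45.
Check digit = (10 − (45 mod 10)) mod 10 = 5.

5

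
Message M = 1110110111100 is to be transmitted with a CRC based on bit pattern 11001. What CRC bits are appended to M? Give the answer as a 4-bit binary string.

Append 4 zeros: 11101101111000000. Divide by 11001 (XOR where the leading bit is 1):
  pos 0: 11101 XOR 11001 = 00100
  pos 2: 10010 XOR 11001 = 01011
  pos 3: 10111 XOR 11001 = 01110
  pos 4: 11101 XOR 11001 = 00100
  pos 6: 10011 XOR 11001 = 01010
  pos 7: 10100 XOR 11001 = 01101
  pos 8: 11010 XOR 11001 = 00011
  pos 11: 11000 XOR 11001 = 00001
Remainder (last 4 bits) = 0010. This is the CRC / FCS.

0010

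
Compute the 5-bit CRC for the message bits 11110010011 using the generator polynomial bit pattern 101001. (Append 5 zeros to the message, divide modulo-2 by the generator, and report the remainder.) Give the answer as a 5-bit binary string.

01000

Append 5 zeros: 1111001001100000. Divide by 101001 (XOR where the leading bit is 1):
  pos 0: 111100 XOR 101001 = 010101
  pos 1: 101011 XOR 101001 = 000010
  pos 5: 100011 XOR 101001 = 001010
  pos 7: 101000 XOR 101001 = 000001
Remainder (last 5 bits) = 01000. This is the CRC / FCS.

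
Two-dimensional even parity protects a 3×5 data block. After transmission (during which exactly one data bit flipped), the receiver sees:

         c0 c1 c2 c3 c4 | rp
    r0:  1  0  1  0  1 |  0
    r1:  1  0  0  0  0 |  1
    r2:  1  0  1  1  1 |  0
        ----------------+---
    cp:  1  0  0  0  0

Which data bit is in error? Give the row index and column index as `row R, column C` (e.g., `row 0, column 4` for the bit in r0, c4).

Recompute each row's even parity and compare to rp:
  r0: data parity 1, sent rp 0 → mismatch
  r1: data parity 1, sent rp 1 → ok
  r2: data parity 0, sent rp 0 → ok
Recompute each column's even parity and compare to cp:
  c0: data parity 1, sent cp 1 → ok
  c1: data parity 0, sent cp 0 → ok
  c2: data parity 0, sent cp 0 → ok
  c3: data parity 1, sent cp 0 → mismatch
  c4: data parity 0, sent cp 0 → ok
Exactly one row (r0) and one column (c3) fail → the flipped bit is at their intersection.

row 0, column 3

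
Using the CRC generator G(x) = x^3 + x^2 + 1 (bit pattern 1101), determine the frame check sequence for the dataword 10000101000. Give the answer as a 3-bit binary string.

010

Append 3 zeros: 10000101000000. Divide by 1101 (XOR where the leading bit is 1):
  pos 0: 1000 XOR 1101 = 0101
  pos 1: 1010 XOR 1101 = 0111
  pos 2: 1111 XOR 1101 = 0010
  pos 4: 1001 XOR 1101 = 0100
  pos 5: 1000 XOR 1101 = 0101
  pos 6: 1010 XOR 1101 = 0111
  pos 7: 1110 XOR 1101 = 0011
  pos 9: 1100 XOR 1101 = 0001
Remainder (last 3 bits) = 010. This is the CRC / FCS.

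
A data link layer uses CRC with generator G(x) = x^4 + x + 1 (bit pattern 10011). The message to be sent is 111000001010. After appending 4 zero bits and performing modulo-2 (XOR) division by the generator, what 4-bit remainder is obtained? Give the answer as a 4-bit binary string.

Append 4 zeros: 1110000010100000. Divide by 10011 (XOR where the leading bit is 1):
  pos 0: 11100 XOR 10011 = 01111
  pos 1: 11110 XOR 10011 = 01101
  pos 2: 11010 XOR 10011 = 01001
  pos 3: 10010 XOR 10011 = 00001
  pos 7: 11010 XOR 10011 = 01001
  pos 8: 10010 XOR 10011 = 00001
Remainder (last 4 bits) = 1000. This is the CRC / FCS.

1000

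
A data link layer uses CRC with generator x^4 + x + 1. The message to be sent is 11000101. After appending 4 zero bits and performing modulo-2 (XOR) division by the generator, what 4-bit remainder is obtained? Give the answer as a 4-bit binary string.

0110

Append 4 zeros: 110001010000. Divide by 10011 (XOR where the leading bit is 1):
  pos 0: 11000 XOR 10011 = 01011
  pos 1: 10111 XOR 10011 = 00100
  pos 3: 10001 XOR 10011 = 00010
  pos 6: 10000 XOR 10011 = 00011
Remainder (last 4 bits) = 0110. This is the CRC / FCS.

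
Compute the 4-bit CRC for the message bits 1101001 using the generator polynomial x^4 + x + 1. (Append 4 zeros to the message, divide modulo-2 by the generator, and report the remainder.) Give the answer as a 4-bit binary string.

Append 4 zeros: 11010010000. Divide by 10011 (XOR where the leading bit is 1):
  pos 0: 11010 XOR 10011 = 01001
  pos 1: 10010 XOR 10011 = 00001
  pos 5: 11000 XOR 10011 = 01011
  pos 6: 10110 XOR 10011 = 00101
Remainder (last 4 bits) = 0101. This is the CRC / FCS.

0101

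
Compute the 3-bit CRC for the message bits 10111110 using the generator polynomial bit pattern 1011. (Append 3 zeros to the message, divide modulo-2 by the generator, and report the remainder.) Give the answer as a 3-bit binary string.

100

Append 3 zeros: 10111110000. Divide by 1011 (XOR where the leading bit is 1):
  pos 0: 1011 XOR 1011 = 0000
  pos 4: 1110 XOR 1011 = 0101
  pos 5: 1010 XOR 1011 = 0001
Remainder (last 3 bits) = 100. This is the CRC / FCS.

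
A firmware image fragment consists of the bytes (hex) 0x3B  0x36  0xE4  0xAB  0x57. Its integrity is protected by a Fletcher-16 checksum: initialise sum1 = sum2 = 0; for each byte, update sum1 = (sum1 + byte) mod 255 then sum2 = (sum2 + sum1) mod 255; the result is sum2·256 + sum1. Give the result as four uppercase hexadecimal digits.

5E59

Running sums (mod 255):
  after byte 0 (0x3B): sum1=59, sum2=59
  after byte 1 (0x36): sum1=113, sum2=172
  after byte 2 (0xE4): sum1=86, sum2=3
  after byte 3 (0xAB): sum1=2, sum2=5
  after byte 4 (0x57): sum1=89, sum2=94
Checksum = sum2·256 + sum1 = 94·256 + 89 = 24153 = 0x5E59.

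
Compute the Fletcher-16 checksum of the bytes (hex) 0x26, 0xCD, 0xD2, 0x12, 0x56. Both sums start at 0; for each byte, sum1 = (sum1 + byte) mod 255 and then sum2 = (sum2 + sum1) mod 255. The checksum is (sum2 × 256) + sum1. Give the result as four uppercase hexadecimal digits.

E82F

Running sums (mod 255):
  after byte 0 (0x26): sum1=38, sum2=38
  after byte 1 (0xCD): sum1=243, sum2=26
  after byte 2 (0xD2): sum1=198, sum2=224
  after byte 3 (0x12): sum1=216, sum2=185
  after byte 4 (0x56): sum1=47, sum2=232
Checksum = sum2·256 + sum1 = 232·256 + 47 = 59439 = 0xE82F.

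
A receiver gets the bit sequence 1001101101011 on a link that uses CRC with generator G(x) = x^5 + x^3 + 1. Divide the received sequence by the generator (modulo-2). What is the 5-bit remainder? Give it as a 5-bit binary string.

Modulo-2 division of 1001101101011 by 101001:
  pos 0: 100110 XOR 101001 = 001111
  pos 2: 111111 XOR 101001 = 010110
  pos 3: 101100 XOR 101001 = 000101
  pos 6: 101101 XOR 101001 = 000100
Remainder = 01001 (nonzero — an error is detected).

01001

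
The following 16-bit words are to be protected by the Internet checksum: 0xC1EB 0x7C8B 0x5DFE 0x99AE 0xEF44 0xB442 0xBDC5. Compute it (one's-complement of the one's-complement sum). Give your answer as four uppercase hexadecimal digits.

688E

One's-complement addition (fold any carry out of bit 15 back into bit 0):
  0xC1EB + 0x7C8B = 0x13E76 → wrap carry → 0x3E77
  0x3E77 + 0x5DFE = 0x09C75
  0x9C75 + 0x99AE = 0x13623 → wrap carry → 0x3624
  0x3624 + 0xEF44 = 0x12568 → wrap carry → 0x2569
  0x2569 + 0xB442 = 0x0D9AB
  0xD9AB + 0xBDC5 = 0x19770 → wrap carry → 0x9771
One's-complement sum = 0x9771.
Checksum = ~0x9771 & 0xFFFF = 0x688E.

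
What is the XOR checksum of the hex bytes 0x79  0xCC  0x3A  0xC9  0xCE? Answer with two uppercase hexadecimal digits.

88

XOR the bytes together:
  start with 0x79
  0x79 ⊕ 0xCC = 0xB5
  0xB5 ⊕ 0x3A = 0x8F
  0x8F ⊕ 0xC9 = 0x46
  0x46 ⊕ 0xCE = 0x88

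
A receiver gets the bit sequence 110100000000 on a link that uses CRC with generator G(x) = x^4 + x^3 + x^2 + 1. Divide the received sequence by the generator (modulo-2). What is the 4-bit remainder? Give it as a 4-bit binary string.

Modulo-2 division of 110100000000 by 11101:
  pos 0: 11010 XOR 11101 = 00111
  pos 2: 11100 XOR 11101 = 00001
  pos 6: 10000 XOR 11101 = 01101
  pos 7: 11010 XOR 11101 = 00111
Remainder = 0111 (nonzero — an error is detected).

0111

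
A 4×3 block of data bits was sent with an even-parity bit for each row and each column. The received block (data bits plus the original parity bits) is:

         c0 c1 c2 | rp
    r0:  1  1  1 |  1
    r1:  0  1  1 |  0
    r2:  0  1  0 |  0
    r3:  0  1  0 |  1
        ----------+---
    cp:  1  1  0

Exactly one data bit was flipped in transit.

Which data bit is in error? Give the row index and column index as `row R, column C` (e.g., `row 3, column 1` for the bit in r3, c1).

Recompute each row's even parity and compare to rp:
  r0: data parity 1, sent rp 1 → ok
  r1: data parity 0, sent rp 0 → ok
  r2: data parity 1, sent rp 0 → mismatch
  r3: data parity 1, sent rp 1 → ok
Recompute each column's even parity and compare to cp:
  c0: data parity 1, sent cp 1 → ok
  c1: data parity 0, sent cp 1 → mismatch
  c2: data parity 0, sent cp 0 → ok
Exactly one row (r2) and one column (c1) fail → the flipped bit is at their intersection.

row 2, column 1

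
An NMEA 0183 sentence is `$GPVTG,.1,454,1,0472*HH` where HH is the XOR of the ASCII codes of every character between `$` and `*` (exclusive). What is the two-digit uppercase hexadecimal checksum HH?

XOR the ASCII codes of the payload characters:
  'G' = 0x47 → acc = 0x47
  'P' = 0x50 → acc = 0x17
  'V' = 0x56 → acc = 0x41
  'T' = 0x54 → acc = 0x15
  'G' = 0x47 → acc = 0x52
  ',' = 0x2C → acc = 0x7E
  '.' = 0x2E → acc = 0x50
  '1' = 0x31 → acc = 0x61
  ',' = 0x2C → acc = 0x4D
  '4' = 0x34 → acc = 0x79
  '5' = 0x35 → acc = 0x4C
  '4' = 0x34 → acc = 0x78
  ',' = 0x2C → acc = 0x54
  '1' = 0x31 → acc = 0x65
  ',' = 0x2C → acc = 0x49
  '0' = 0x30 → acc = 0x79
  '4' = 0x34 → acc = 0x4D
  '7' = 0x37 → acc = 0x7A
  '2' = 0x32 → acc = 0x48
Checksum = 0x48.

48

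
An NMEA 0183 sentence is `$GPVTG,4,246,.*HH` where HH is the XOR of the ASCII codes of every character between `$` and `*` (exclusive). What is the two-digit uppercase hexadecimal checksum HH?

54

XOR the ASCII codes of the payload characters:
  'G' = 0x47 → acc = 0x47
  'P' = 0x50 → acc = 0x17
  'V' = 0x56 → acc = 0x41
  'T' = 0x54 → acc = 0x15
  'G' = 0x47 → acc = 0x52
  ',' = 0x2C → acc = 0x7E
  '4' = 0x34 → acc = 0x4A
  ',' = 0x2C → acc = 0x66
  '2' = 0x32 → acc = 0x54
  '4' = 0x34 → acc = 0x60
  '6' = 0x36 → acc = 0x56
  ',' = 0x2C → acc = 0x7A
  '.' = 0x2E → acc = 0x54
Checksum = 0x54.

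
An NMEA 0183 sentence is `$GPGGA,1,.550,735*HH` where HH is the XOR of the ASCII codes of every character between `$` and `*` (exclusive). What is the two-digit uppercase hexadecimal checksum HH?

XOR the ASCII codes of the payload characters:
  'G' = 0x47 → acc = 0x47
  'P' = 0x50 → acc = 0x17
  'G' = 0x47 → acc = 0x50
  'G' = 0x47 → acc = 0x17
  'A' = 0x41 → acc = 0x56
  ',' = 0x2C → acc = 0x7A
  '1' = 0x31 → acc = 0x4B
  ',' = 0x2C → acc = 0x67
  '.' = 0x2E → acc = 0x49
  '5' = 0x35 → acc = 0x7C
  '5' = 0x35 → acc = 0x49
  '0' = 0x30 → acc = 0x79
  ',' = 0x2C → acc = 0x55
  '7' = 0x37 → acc = 0x62
  '3' = 0x33 → acc = 0x51
  '5' = 0x35 → acc = 0x64
Checksum = 0x64.

64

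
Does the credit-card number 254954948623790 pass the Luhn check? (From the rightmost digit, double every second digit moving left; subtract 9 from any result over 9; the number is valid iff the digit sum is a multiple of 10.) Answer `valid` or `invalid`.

invalid

From the right, keep odd positions and double even positions (subtract 9 from any doubled value over 9):
  doubled (positions 2,4,...): 9 6 3 8 8 9 1 → sum 44
  kept (positions 1,3,...): 0 7 2 8 9 5 4 2 → sum 37
Total = 81.
81 mod 10 = 1, so the number is invalid.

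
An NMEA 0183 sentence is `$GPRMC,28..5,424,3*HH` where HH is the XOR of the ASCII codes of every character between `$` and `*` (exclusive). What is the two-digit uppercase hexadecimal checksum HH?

59

XOR the ASCII codes of the payload characters:
  'G' = 0x47 → acc = 0x47
  'P' = 0x50 → acc = 0x17
  'R' = 0x52 → acc = 0x45
  'M' = 0x4D → acc = 0x08
  'C' = 0x43 → acc = 0x4B
  ',' = 0x2C → acc = 0x67
  '2' = 0x32 → acc = 0x55
  '8' = 0x38 → acc = 0x6D
  '.' = 0x2E → acc = 0x43
  '.' = 0x2E → acc = 0x6D
  '5' = 0x35 → acc = 0x58
  ',' = 0x2C → acc = 0x74
  '4' = 0x34 → acc = 0x40
  '2' = 0x32 → acc = 0x72
  '4' = 0x34 → acc = 0x46
  ',' = 0x2C → acc = 0x6A
  '3' = 0x33 → acc = 0x59
Checksum = 0x59.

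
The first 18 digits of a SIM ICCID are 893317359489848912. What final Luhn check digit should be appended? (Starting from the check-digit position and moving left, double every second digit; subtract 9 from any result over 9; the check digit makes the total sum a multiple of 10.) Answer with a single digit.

Partial digits right→left: 2 1 9 8 4 8 9 8 4 9 5 3 7 1 3 3 9 8
Double every second digit counting from the check-digit position (so the 1st, 3rd, 5th, ... of the partial from the right).
  doubled (with −9 where >9): 4 9 8 9 8 1 5 6 9 → sum 59
  kept as-is: 1 8 8 8 9 3 1 3 8 → sum 49
Total = 59 + 49 = 108.
Check digit = (10 − (108 mod 10)) mod 10 = 2.

2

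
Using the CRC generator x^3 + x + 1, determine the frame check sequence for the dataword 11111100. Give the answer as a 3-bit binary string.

Append 3 zeros: 11111100000. Divide by 1011 (XOR where the leading bit is 1):
  pos 0: 1111 XOR 1011 = 0100
  pos 1: 1001 XOR 1011 = 0010
  pos 3: 1010 XOR 1011 = 0001
  pos 6: 1000 XOR 1011 = 0011
Remainder (last 3 bits) = 110. This is the CRC / FCS.

110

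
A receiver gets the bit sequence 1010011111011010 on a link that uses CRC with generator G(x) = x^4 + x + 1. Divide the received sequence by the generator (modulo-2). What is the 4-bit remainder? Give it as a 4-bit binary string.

Modulo-2 division of 1010011111011010 by 10011:
  pos 0: 10100 XOR 10011 = 00111
  pos 2: 11111 XOR 10011 = 01100
  pos 3: 11001 XOR 10011 = 01010
  pos 4: 10101 XOR 10011 = 00110
  pos 6: 11010 XOR 10011 = 01001
  pos 7: 10011 XOR 10011 = 00000
Remainder = 1010 (nonzero — an error is detected).

1010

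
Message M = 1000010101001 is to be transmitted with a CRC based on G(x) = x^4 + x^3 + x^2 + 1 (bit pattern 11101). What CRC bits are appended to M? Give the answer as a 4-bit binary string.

0001

Append 4 zeros: 10000101010010000. Divide by 11101 (XOR where the leading bit is 1):
  pos 0: 10000 XOR 11101 = 01101
  pos 1: 11011 XOR 11101 = 00110
  pos 3: 11001 XOR 11101 = 00100
  pos 5: 10001 XOR 11101 = 01100
  pos 6: 11000 XOR 11101 = 00101
  pos 8: 10101 XOR 11101 = 01000
  pos 9: 10000 XOR 11101 = 01101
  pos 10: 11010 XOR 11101 = 00111
  pos 12: 11100 XOR 11101 = 00001
Remainder (last 4 bits) = 0001. This is the CRC / FCS.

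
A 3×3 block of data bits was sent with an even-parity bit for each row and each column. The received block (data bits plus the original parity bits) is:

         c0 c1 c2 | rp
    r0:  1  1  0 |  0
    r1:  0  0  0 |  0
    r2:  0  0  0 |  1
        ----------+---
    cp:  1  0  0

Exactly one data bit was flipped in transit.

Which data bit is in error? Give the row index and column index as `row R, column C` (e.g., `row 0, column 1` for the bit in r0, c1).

Recompute each row's even parity and compare to rp:
  r0: data parity 0, sent rp 0 → ok
  r1: data parity 0, sent rp 0 → ok
  r2: data parity 0, sent rp 1 → mismatch
Recompute each column's even parity and compare to cp:
  c0: data parity 1, sent cp 1 → ok
  c1: data parity 1, sent cp 0 → mismatch
  c2: data parity 0, sent cp 0 → ok
Exactly one row (r2) and one column (c1) fail → the flipped bit is at their intersection.

row 2, column 1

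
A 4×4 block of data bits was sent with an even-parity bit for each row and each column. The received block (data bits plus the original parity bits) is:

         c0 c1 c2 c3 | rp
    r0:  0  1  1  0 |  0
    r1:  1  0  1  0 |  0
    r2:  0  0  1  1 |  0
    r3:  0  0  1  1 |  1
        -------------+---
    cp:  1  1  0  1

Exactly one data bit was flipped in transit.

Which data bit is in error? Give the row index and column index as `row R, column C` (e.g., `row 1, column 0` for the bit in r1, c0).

row 3, column 3

Recompute each row's even parity and compare to rp:
  r0: data parity 0, sent rp 0 → ok
  r1: data parity 0, sent rp 0 → ok
  r2: data parity 0, sent rp 0 → ok
  r3: data parity 0, sent rp 1 → mismatch
Recompute each column's even parity and compare to cp:
  c0: data parity 1, sent cp 1 → ok
  c1: data parity 1, sent cp 1 → ok
  c2: data parity 0, sent cp 0 → ok
  c3: data parity 0, sent cp 1 → mismatch
Exactly one row (r3) and one column (c3) fail → the flipped bit is at their intersection.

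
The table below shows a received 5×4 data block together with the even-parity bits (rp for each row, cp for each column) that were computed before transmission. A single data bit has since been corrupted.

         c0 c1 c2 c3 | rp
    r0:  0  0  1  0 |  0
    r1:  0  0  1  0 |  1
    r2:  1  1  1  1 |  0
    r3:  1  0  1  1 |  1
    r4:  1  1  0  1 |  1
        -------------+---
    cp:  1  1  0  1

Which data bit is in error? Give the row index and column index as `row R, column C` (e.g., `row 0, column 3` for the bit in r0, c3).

Recompute each row's even parity and compare to rp:
  r0: data parity 1, sent rp 0 → mismatch
  r1: data parity 1, sent rp 1 → ok
  r2: data parity 0, sent rp 0 → ok
  r3: data parity 1, sent rp 1 → ok
  r4: data parity 1, sent rp 1 → ok
Recompute each column's even parity and compare to cp:
  c0: data parity 1, sent cp 1 → ok
  c1: data parity 0, sent cp 1 → mismatch
  c2: data parity 0, sent cp 0 → ok
  c3: data parity 1, sent cp 1 → ok
Exactly one row (r0) and one column (c1) fail → the flipped bit is at their intersection.

row 0, column 1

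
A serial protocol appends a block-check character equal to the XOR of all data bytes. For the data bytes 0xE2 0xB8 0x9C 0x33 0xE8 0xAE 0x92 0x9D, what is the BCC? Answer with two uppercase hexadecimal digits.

XOR the bytes together:
  start with 0xE2
  0xE2 ⊕ 0xB8 = 0x5A
  0x5A ⊕ 0x9C = 0xC6
  0xC6 ⊕ 0x33 = 0xF5
  0xF5 ⊕ 0xE8 = 0x1D
  0x1D ⊕ 0xAE = 0xB3
  0xB3 ⊕ 0x92 = 0x21
  0x21 ⊕ 0x9D = 0xBC

BC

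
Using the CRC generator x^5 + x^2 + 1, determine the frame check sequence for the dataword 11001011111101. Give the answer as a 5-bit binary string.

10011

Append 5 zeros: 1100101111110100000. Divide by 100101 (XOR where the leading bit is 1):
  pos 0: 110010 XOR 100101 = 010111
  pos 1: 101111 XOR 100101 = 001010
  pos 3: 101011 XOR 100101 = 001110
  pos 5: 111011 XOR 100101 = 011110
  pos 6: 111101 XOR 100101 = 011000
  pos 7: 110000 XOR 100101 = 010101
  pos 8: 101011 XOR 100101 = 001110
  pos 10: 111000 XOR 100101 = 011101
  pos 11: 111010 XOR 100101 = 011111
  pos 12: 111110 XOR 100101 = 011011
  pos 13: 110110 XOR 100101 = 010011
Remainder (last 5 bits) = 10011. This is the CRC / FCS.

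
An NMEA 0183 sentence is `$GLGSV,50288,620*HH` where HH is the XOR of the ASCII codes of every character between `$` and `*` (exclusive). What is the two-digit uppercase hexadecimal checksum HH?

XOR the ASCII codes of the payload characters:
  'G' = 0x47 → acc = 0x47
  'L' = 0x4C → acc = 0x0B
  'G' = 0x47 → acc = 0x4C
  'S' = 0x53 → acc = 0x1F
  'V' = 0x56 → acc = 0x49
  ',' = 0x2C → acc = 0x65
  '5' = 0x35 → acc = 0x50
  '0' = 0x30 → acc = 0x60
  '2' = 0x32 → acc = 0x52
  '8' = 0x38 → acc = 0x6A
  '8' = 0x38 → acc = 0x52
  ',' = 0x2C → acc = 0x7E
  '6' = 0x36 → acc = 0x48
  '2' = 0x32 → acc = 0x7A
  '0' = 0x30 → acc = 0x4A
Checksum = 0x4A.

4A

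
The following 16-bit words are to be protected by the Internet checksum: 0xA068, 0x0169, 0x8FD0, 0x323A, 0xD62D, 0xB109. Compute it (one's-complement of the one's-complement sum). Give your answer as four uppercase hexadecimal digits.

One's-complement addition (fold any carry out of bit 15 back into bit 0):
  0xA068 + 0x0169 = 0x0A1D1
  0xA1D1 + 0x8FD0 = 0x131A1 → wrap carry → 0x31A2
  0x31A2 + 0x323A = 0x063DC
  0x63DC + 0xD62D = 0x13A09 → wrap carry → 0x3A0A
  0x3A0A + 0xB109 = 0x0EB13
One's-complement sum = 0xEB13.
Checksum = ~0xEB13 & 0xFFFF = 0x14EC.

14EC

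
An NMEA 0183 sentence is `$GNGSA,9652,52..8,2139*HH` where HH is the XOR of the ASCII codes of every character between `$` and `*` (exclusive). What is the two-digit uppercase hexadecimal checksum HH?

4E

XOR the ASCII codes of the payload characters:
  'G' = 0x47 → acc = 0x47
  'N' = 0x4E → acc = 0x09
  'G' = 0x47 → acc = 0x4E
  'S' = 0x53 → acc = 0x1D
  'A' = 0x41 → acc = 0x5C
  ',' = 0x2C → acc = 0x70
  '9' = 0x39 → acc = 0x49
  '6' = 0x36 → acc = 0x7F
  '5' = 0x35 → acc = 0x4A
  '2' = 0x32 → acc = 0x78
  ',' = 0x2C → acc = 0x54
  '5' = 0x35 → acc = 0x61
  '2' = 0x32 → acc = 0x53
  '.' = 0x2E → acc = 0x7D
  '.' = 0x2E → acc = 0x53
  '8' = 0x38 → acc = 0x6B
  ',' = 0x2C → acc = 0x47
  '2' = 0x32 → acc = 0x75
  '1' = 0x31 → acc = 0x44
  '3' = 0x33 → acc = 0x77
  '9' = 0x39 → acc = 0x4E
Checksum = 0x4E.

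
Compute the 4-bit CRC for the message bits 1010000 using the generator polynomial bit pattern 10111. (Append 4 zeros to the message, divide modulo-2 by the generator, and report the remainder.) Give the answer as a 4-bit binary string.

Append 4 zeros: 10100000000. Divide by 10111 (XOR where the leading bit is 1):
  pos 0: 10100 XOR 10111 = 00011
  pos 3: 11000 XOR 10111 = 01111
  pos 4: 11110 XOR 10111 = 01001
  pos 5: 10010 XOR 10111 = 00101
Remainder (last 4 bits) = 1010. This is the CRC / FCS.

1010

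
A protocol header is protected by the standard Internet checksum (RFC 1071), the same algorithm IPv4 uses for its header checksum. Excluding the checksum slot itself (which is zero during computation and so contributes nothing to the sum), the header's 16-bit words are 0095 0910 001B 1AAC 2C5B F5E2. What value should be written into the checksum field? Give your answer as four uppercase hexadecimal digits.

One's-complement addition (fold any carry out of bit 15 back into bit 0):
  0x0095 + 0x0910 = 0x009A5
  0x09A5 + 0x001B = 0x009C0
  0x09C0 + 0x1AAC = 0x0246C
  0x246C + 0x2C5B = 0x050C7
  0x50C7 + 0xF5E2 = 0x146A9 → wrap carry → 0x46AA
One's-complement sum = 0x46AA.
Checksum = ~0x46AA & 0xFFFF = 0xB955.

B955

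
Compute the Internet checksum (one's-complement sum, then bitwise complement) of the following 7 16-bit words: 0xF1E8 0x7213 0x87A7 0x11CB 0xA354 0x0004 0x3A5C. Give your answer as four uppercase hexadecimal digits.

24DC

One's-complement addition (fold any carry out of bit 15 back into bit 0):
  0xF1E8 + 0x7213 = 0x163FB → wrap carry → 0x63FC
  0x63FC + 0x87A7 = 0x0EBA3
  0xEBA3 + 0x11CB = 0x0FD6E
  0xFD6E + 0xA354 = 0x1A0C2 → wrap carry → 0xA0C3
  0xA0C3 + 0x0004 = 0x0A0C7
  0xA0C7 + 0x3A5C = 0x0DB23
One's-complement sum = 0xDB23.
Checksum = ~0xDB23 & 0xFFFF = 0x24DC.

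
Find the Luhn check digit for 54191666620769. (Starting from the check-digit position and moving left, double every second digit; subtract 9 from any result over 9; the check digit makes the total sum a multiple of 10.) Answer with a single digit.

Partial digits right→left: 9 6 7 0 2 6 6 6 6 1 9 1 4 5
Double every second digit counting from the check-digit position (so the 1st, 3rd, 5th, ... of the partial from the right).
  doubled (with −9 where >9): 9 5 4 3 3 9 8 → sum 41
  kept as-is: 6 0 6 6 1 1 5 → sum 25
Total = 41 + 25 = 66.
Check digit = (10 − (66 mod 10)) mod 10 = 4.

4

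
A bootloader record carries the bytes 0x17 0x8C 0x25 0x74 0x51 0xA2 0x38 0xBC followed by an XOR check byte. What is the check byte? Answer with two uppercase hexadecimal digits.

XOR the bytes together:
  start with 0x17
  0x17 ⊕ 0x8C = 0x9B
  0x9B ⊕ 0x25 = 0xBE
  0xBE ⊕ 0x74 = 0xCA
  0xCA ⊕ 0x51 = 0x9B
  0x9B ⊕ 0xA2 = 0x39
  0x39 ⊕ 0x38 = 0x01
  0x01 ⊕ 0xBC = 0xBD

BD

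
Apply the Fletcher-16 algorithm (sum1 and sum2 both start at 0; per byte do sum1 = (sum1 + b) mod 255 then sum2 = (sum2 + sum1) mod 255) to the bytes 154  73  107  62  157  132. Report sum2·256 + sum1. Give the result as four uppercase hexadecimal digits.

Running sums (mod 255):
  after byte 0 (154): sum1=154, sum2=154
  after byte 1 (73): sum1=227, sum2=126
  after byte 2 (107): sum1=79, sum2=205
  after byte 3 (62): sum1=141, sum2=91
  after byte 4 (157): sum1=43, sum2=134
  after byte 5 (132): sum1=175, sum2=54
Checksum = sum2·256 + sum1 = 54·256 + 175 = 13999 = 0x36AF.

36AF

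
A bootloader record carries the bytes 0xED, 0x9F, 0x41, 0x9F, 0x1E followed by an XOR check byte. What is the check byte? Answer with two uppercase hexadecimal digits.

XOR the bytes together:
  start with 0xED
  0xED ⊕ 0x9F = 0x72
  0x72 ⊕ 0x41 = 0x33
  0x33 ⊕ 0x9F = 0xAC
  0xAC ⊕ 0x1E = 0xB2

B2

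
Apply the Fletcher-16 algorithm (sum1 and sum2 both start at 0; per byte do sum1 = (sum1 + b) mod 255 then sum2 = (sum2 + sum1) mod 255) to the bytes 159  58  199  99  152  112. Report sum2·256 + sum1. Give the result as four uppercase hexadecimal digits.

Running sums (mod 255):
  after byte 0 (159): sum1=159, sum2=159
  after byte 1 (58): sum1=217, sum2=121
  after byte 2 (199): sum1=161, sum2=27
  after byte 3 (99): sum1=5, sum2=32
  after byte 4 (152): sum1=157, sum2=189
  after byte 5 (112): sum1=14, sum2=203
Checksum = sum2·256 + sum1 = 203·256 + 14 = 51982 = 0xCB0E.

CB0E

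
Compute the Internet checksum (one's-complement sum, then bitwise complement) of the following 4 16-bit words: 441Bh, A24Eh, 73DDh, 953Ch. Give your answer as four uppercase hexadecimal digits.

107C

One's-complement addition (fold any carry out of bit 15 back into bit 0):
  0x441B + 0xA24E = 0x0E669
  0xE669 + 0x73DD = 0x15A46 → wrap carry → 0x5A47
  0x5A47 + 0x953C = 0x0EF83
One's-complement sum = 0xEF83.
Checksum = ~0xEF83 & 0xFFFF = 0x107C.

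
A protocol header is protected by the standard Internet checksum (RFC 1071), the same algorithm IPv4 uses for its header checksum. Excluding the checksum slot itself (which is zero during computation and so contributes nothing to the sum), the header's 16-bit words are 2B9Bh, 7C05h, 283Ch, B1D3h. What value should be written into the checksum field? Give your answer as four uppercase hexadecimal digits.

One's-complement addition (fold any carry out of bit 15 back into bit 0):
  0x2B9B + 0x7C05 = 0x0A7A0
  0xA7A0 + 0x283C = 0x0CFDC
  0xCFDC + 0xB1D3 = 0x181AF → wrap carry → 0x81B0
One's-complement sum = 0x81B0.
Checksum = ~0x81B0 & 0xFFFF = 0x7E4F.

7E4F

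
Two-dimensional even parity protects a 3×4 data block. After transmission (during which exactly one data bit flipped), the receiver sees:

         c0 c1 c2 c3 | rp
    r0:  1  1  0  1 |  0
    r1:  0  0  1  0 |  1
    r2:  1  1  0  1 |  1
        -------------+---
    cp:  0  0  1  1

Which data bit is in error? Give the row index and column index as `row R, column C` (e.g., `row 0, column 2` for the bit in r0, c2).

row 0, column 3

Recompute each row's even parity and compare to rp:
  r0: data parity 1, sent rp 0 → mismatch
  r1: data parity 1, sent rp 1 → ok
  r2: data parity 1, sent rp 1 → ok
Recompute each column's even parity and compare to cp:
  c0: data parity 0, sent cp 0 → ok
  c1: data parity 0, sent cp 0 → ok
  c2: data parity 1, sent cp 1 → ok
  c3: data parity 0, sent cp 1 → mismatch
Exactly one row (r0) and one column (c3) fail → the flipped bit is at their intersection.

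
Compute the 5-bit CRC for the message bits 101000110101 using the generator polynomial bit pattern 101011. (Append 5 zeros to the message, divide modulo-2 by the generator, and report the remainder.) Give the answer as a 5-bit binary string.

Append 5 zeros: 10100011010100000. Divide by 101011 (XOR where the leading bit is 1):
  pos 0: 101000 XOR 101011 = 000011
  pos 4: 111101 XOR 101011 = 010110
  pos 5: 101100 XOR 101011 = 000111
  pos 8: 111100 XOR 101011 = 010111
  pos 9: 101110 XOR 101011 = 000101
Remainder (last 5 bits) = 10100. This is the CRC / FCS.

10100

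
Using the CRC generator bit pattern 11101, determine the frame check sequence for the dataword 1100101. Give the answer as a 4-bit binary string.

Append 4 zeros: 11001010000. Divide by 11101 (XOR where the leading bit is 1):
  pos 0: 11001 XOR 11101 = 00100
  pos 2: 10001 XOR 11101 = 01100
  pos 3: 11000 XOR 11101 = 00101
  pos 5: 10100 XOR 11101 = 01001
  pos 6: 10010 XOR 11101 = 01111
Remainder (last 4 bits) = 1111. This is the CRC / FCS.

1111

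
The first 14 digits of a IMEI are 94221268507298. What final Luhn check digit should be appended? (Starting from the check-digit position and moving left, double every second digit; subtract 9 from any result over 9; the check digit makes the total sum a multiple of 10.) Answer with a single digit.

Partial digits right→left: 8 9 2 7 0 5 8 6 2 1 2 2 4 9
Double every second digit counting from the check-digit position (so the 1st, 3rd, 5th, ... of the partial from the right).
  doubled (with −9 where >9): 7 4 0 7 4 4 8 → sum 34
  kept as-is: 9 7 5 6 1 2 9 → sum 39
Total = 34 + 39 = 73.
Check digit = (10 − (73 mod 10)) mod 10 = 7.

7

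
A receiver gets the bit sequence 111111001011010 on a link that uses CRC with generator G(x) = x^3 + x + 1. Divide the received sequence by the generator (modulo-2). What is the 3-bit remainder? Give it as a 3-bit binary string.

000

Modulo-2 division of 111111001011010 by 1011:
  pos 0: 1111 XOR 1011 = 0100
  pos 1: 1001 XOR 1011 = 0010
  pos 3: 1010 XOR 1011 = 0001
  pos 6: 1010 XOR 1011 = 0001
  pos 9: 1110 XOR 1011 = 0101
  pos 10: 1011 XOR 1011 = 0000
Remainder = 000 (zero — the frame passes the CRC check).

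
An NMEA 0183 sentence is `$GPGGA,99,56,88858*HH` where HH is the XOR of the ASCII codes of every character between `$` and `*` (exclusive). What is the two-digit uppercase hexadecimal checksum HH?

XOR the ASCII codes of the payload characters:
  'G' = 0x47 → acc = 0x47
  'P' = 0x50 → acc = 0x17
  'G' = 0x47 → acc = 0x50
  'G' = 0x47 → acc = 0x17
  'A' = 0x41 → acc = 0x56
  ',' = 0x2C → acc = 0x7A
  '9' = 0x39 → acc = 0x43
  '9' = 0x39 → acc = 0x7A
  ',' = 0x2C → acc = 0x56
  '5' = 0x35 → acc = 0x63
  '6' = 0x36 → acc = 0x55
  ',' = 0x2C → acc = 0x79
  '8' = 0x38 → acc = 0x41
  '8' = 0x38 → acc = 0x79
  '8' = 0x38 → acc = 0x41
  '5' = 0x35 → acc = 0x74
  '8' = 0x38 → acc = 0x4C
Checksum = 0x4C.

4C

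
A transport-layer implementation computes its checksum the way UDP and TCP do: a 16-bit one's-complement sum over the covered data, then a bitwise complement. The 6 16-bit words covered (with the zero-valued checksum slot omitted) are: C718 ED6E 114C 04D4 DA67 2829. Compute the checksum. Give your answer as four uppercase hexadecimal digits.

One's-complement addition (fold any carry out of bit 15 back into bit 0):
  0xC718 + 0xED6E = 0x1B486 → wrap carry → 0xB487
  0xB487 + 0x114C = 0x0C5D3
  0xC5D3 + 0x04D4 = 0x0CAA7
  0xCAA7 + 0xDA67 = 0x1A50E → wrap carry → 0xA50F
  0xA50F + 0x2829 = 0x0CD38
One's-complement sum = 0xCD38.
Checksum = ~0xCD38 & 0xFFFF = 0x32C7.

32C7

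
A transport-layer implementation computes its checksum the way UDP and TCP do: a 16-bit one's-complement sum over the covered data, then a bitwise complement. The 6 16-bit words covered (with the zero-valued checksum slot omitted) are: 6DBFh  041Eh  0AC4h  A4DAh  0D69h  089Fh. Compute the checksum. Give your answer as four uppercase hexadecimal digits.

One's-complement addition (fold any carry out of bit 15 back into bit 0):
  0x6DBF + 0x041E = 0x071DD
  0x71DD + 0x0AC4 = 0x07CA1
  0x7CA1 + 0xA4DA = 0x1217B → wrap carry → 0x217C
  0x217C + 0x0D69 = 0x02EE5
  0x2EE5 + 0x089F = 0x03784
One's-complement sum = 0x3784.
Checksum = ~0x3784 & 0xFFFF = 0xC87B.

C87B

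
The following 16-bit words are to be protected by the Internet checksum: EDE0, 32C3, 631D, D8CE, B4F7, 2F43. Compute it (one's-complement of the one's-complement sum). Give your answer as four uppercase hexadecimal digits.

One's-complement addition (fold any carry out of bit 15 back into bit 0):
  0xEDE0 + 0x32C3 = 0x120A3 → wrap carry → 0x20A4
  0x20A4 + 0x631D = 0x083C1
  0x83C1 + 0xD8CE = 0x15C8F → wrap carry → 0x5C90
  0x5C90 + 0xB4F7 = 0x11187 → wrap carry → 0x1188
  0x1188 + 0x2F43 = 0x040CB
One's-complement sum = 0x40CB.
Checksum = ~0x40CB & 0xFFFF = 0xBF34.

BF34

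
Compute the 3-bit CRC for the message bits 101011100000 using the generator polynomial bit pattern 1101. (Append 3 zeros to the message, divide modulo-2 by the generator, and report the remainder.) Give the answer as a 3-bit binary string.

001

Append 3 zeros: 101011100000000. Divide by 1101 (XOR where the leading bit is 1):
  pos 0: 1010 XOR 1101 = 0111
  pos 1: 1111 XOR 1101 = 0010
  pos 3: 1011 XOR 1101 = 0110
  pos 4: 1100 XOR 1101 = 0001
  pos 7: 1000 XOR 1101 = 0101
  pos 8: 1010 XOR 1101 = 0111
  pos 9: 1110 XOR 1101 = 0011
  pos 11: 1100 XOR 1101 = 0001
Remainder (last 3 bits) = 001. This is the CRC / FCS.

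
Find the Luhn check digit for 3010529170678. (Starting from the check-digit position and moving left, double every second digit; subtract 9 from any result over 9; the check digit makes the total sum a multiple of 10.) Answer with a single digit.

7

Partial digits right→left: 8 7 6 0 7 1 9 2 5 0 1 0 3
Double every second digit counting from the check-digit position (so the 1st, 3rd, 5th, ... of the partial from the right).
  doubled (with −9 where >9): 7 3 5 9 1 2 6 → sum 33
  kept as-is: 7 0 1 2 0 0 → sum 10
Total = 33 + 10 = 43.
Check digit = (10 − (43 mod 10)) mod 10 = 7.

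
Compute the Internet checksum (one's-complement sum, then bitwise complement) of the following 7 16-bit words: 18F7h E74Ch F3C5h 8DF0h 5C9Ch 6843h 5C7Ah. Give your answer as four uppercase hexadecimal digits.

5CAB

One's-complement addition (fold any carry out of bit 15 back into bit 0):
  0x18F7 + 0xE74C = 0x10043 → wrap carry → 0x0044
  0x0044 + 0xF3C5 = 0x0F409
  0xF409 + 0x8DF0 = 0x181F9 → wrap carry → 0x81FA
  0x81FA + 0x5C9C = 0x0DE96
  0xDE96 + 0x6843 = 0x146D9 → wrap carry → 0x46DA
  0x46DA + 0x5C7A = 0x0A354
One's-complement sum = 0xA354.
Checksum = ~0xA354 & 0xFFFF = 0x5CAB.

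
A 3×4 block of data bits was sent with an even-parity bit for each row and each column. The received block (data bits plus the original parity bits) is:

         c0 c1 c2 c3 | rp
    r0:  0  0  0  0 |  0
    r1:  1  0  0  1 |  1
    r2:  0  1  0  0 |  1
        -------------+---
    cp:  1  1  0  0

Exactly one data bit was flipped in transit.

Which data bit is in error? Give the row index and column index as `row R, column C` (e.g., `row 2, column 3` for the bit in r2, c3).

row 1, column 3

Recompute each row's even parity and compare to rp:
  r0: data parity 0, sent rp 0 → ok
  r1: data parity 0, sent rp 1 → mismatch
  r2: data parity 1, sent rp 1 → ok
Recompute each column's even parity and compare to cp:
  c0: data parity 1, sent cp 1 → ok
  c1: data parity 1, sent cp 1 → ok
  c2: data parity 0, sent cp 0 → ok
  c3: data parity 1, sent cp 0 → mismatch
Exactly one row (r1) and one column (c3) fail → the flipped bit is at their intersection.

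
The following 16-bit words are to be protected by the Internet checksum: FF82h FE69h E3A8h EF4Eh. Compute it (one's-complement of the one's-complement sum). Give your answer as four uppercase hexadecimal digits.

One's-complement addition (fold any carry out of bit 15 back into bit 0):
  0xFF82 + 0xFE69 = 0x1FDEB → wrap carry → 0xFDEC
  0xFDEC + 0xE3A8 = 0x1E194 → wrap carry → 0xE195
  0xE195 + 0xEF4E = 0x1D0E3 → wrap carry → 0xD0E4
One's-complement sum = 0xD0E4.
Checksum = ~0xD0E4 & 0xFFFF = 0x2F1B.

2F1B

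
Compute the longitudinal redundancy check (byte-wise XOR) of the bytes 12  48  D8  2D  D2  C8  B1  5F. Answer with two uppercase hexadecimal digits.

5B

XOR the bytes together:
  start with 0x12
  0x12 ⊕ 0x48 = 0x5A
  0x5A ⊕ 0xD8 = 0x82
  0x82 ⊕ 0x2D = 0xAF
  0xAF ⊕ 0xD2 = 0x7D
  0x7D ⊕ 0xC8 = 0xB5
  0xB5 ⊕ 0xB1 = 0x04
  0x04 ⊕ 0x5F = 0x5B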